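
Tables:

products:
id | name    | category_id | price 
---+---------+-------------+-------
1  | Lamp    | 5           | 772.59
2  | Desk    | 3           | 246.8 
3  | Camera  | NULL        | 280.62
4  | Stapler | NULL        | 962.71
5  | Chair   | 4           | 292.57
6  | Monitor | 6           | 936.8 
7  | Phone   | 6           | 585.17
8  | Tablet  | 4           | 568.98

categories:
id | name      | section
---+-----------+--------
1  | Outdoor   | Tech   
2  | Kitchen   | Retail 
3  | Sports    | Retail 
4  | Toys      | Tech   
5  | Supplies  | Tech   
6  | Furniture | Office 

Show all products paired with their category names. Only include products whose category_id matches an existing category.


INNER JOIN keeps only products rows whose category_id matches an id in categories. Walk through each product:
  - product 1 (Lamp): category_id=5 -> matches Supplies
  - product 2 (Desk): category_id=3 -> matches Sports
  - product 3 (Camera): category_id=NULL, no match -> dropped
  - product 4 (Stapler): category_id=NULL, no match -> dropped
  - product 5 (Chair): category_id=4 -> matches Toys
  - product 6 (Monitor): category_id=6 -> matches Furniture
  - product 7 (Phone): category_id=6 -> matches Furniture
  - product 8 (Tablet): category_id=4 -> matches Toys
So 2 of 8 rows are dropped.

SQL:
SELECT a.name, b.name AS category
FROM products a
INNER JOIN categories b ON a.category_id = b.id

Result:
name    | category 
--------+----------
Lamp    | Supplies 
Desk    | Sports   
Chair   | Toys     
Monitor | Furniture
Phone   | Furniture
Tablet  | Toys     


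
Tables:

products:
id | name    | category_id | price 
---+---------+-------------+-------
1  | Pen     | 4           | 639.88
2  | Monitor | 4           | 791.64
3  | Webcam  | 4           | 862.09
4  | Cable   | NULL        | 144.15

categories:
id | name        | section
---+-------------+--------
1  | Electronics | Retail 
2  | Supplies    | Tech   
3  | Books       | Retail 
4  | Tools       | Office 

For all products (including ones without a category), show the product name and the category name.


LEFT JOIN keeps every row from products (the left table); where category_id has no match in categories, the category columns become NULL. Walk through each product:
  - product 1 (Pen): category_id=4 -> matches Tools
  - product 2 (Monitor): category_id=4 -> matches Tools
  - product 3 (Webcam): category_id=4 -> matches Tools
  - product 4 (Cable): category_id=NULL, no match -> kept with NULL
All 4 rows appear; 1 has NULL category.

SQL:
SELECT a.name, b.name AS category
FROM products a
LEFT JOIN categories b ON a.category_id = b.id

Result:
name    | category
--------+---------
Pen     | Tools   
Monitor | Tools   
Webcam  | Tools   
Cable   | NULL    


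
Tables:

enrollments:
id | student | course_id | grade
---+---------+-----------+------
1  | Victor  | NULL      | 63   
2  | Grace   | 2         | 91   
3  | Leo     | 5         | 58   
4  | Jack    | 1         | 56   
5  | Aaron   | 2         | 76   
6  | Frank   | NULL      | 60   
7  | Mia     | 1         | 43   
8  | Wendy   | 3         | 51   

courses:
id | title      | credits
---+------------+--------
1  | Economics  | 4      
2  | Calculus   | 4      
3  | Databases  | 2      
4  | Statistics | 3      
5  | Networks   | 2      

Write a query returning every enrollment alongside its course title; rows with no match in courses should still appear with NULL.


LEFT JOIN keeps every row from enrollments (the left table); where course_id has no match in courses, the course columns become NULL. Walk through each enrollment:
  - enrollment 1 (Victor): course_id=NULL, no match -> kept with NULL
  - enrollment 2 (Grace): course_id=2 -> matches Calculus
  - enrollment 3 (Leo): course_id=5 -> matches Networks
  - enrollment 4 (Jack): course_id=1 -> matches Economics
  - enrollment 5 (Aaron): course_id=2 -> matches Calculus
  - enrollment 6 (Frank): course_id=NULL, no match -> kept with NULL
  - enrollment 7 (Mia): course_id=1 -> matches Economics
  - enrollment 8 (Wendy): course_id=3 -> matches Databases
All 8 rows appear; 2 have NULL course.

SQL:
SELECT a.student, b.title AS course
FROM enrollments a
LEFT JOIN courses b ON a.course_id = b.id

Result:
student | course   
--------+----------
Victor  | NULL     
Grace   | Calculus 
Leo     | Networks 
Jack    | Economics
Aaron   | Calculus 
Frank   | NULL     
Mia     | Economics
Wendy   | Databases


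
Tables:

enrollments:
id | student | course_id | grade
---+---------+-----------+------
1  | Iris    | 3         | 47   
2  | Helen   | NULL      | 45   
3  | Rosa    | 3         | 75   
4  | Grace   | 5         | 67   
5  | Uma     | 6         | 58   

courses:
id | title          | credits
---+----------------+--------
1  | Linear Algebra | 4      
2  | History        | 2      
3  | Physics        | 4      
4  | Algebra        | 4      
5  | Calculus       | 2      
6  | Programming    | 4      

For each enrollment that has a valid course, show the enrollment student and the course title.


INNER JOIN keeps only enrollments rows whose course_id matches an id in courses. Walk through each enrollment:
  - enrollment 1 (Iris): course_id=3 -> matches Physics
  - enrollment 2 (Helen): course_id=NULL, no match -> dropped
  - enrollment 3 (Rosa): course_id=3 -> matches Physics
  - enrollment 4 (Grace): course_id=5 -> matches Calculus
  - enrollment 5 (Uma): course_id=6 -> matches Programming
So 1 of 5 rows is dropped.

SQL:
SELECT a.student, b.title AS course
FROM enrollments a
INNER JOIN courses b ON a.course_id = b.id

Result:
student | course     
--------+------------
Iris    | Physics    
Rosa    | Physics    
Grace   | Calculus   
Uma     | Programming


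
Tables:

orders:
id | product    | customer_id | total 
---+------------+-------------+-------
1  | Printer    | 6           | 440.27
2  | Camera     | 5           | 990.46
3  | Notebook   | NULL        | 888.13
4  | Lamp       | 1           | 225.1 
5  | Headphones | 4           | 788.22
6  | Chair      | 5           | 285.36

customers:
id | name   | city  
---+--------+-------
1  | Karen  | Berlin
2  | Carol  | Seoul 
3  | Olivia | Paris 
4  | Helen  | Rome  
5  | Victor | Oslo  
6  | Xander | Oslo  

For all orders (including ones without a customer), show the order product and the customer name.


LEFT JOIN keeps every row from orders (the left table); where customer_id has no match in customers, the customer columns become NULL. Walk through each order:
  - order 1 (Printer): customer_id=6 -> matches Xander
  - order 2 (Camera): customer_id=5 -> matches Victor
  - order 3 (Notebook): customer_id=NULL, no match -> kept with NULL
  - order 4 (Lamp): customer_id=1 -> matches Karen
  - order 5 (Headphones): customer_id=4 -> matches Helen
  - order 6 (Chair): customer_id=5 -> matches Victor
All 6 rows appear; 1 has NULL customer.

SQL:
SELECT a.product, b.name AS customer
FROM orders a
LEFT JOIN customers b ON a.customer_id = b.id

Result:
product    | customer
-----------+---------
Printer    | Xander  
Camera     | Victor  
Notebook   | NULL    
Lamp       | Karen   
Headphones | Helen   
Chair      | Victor  


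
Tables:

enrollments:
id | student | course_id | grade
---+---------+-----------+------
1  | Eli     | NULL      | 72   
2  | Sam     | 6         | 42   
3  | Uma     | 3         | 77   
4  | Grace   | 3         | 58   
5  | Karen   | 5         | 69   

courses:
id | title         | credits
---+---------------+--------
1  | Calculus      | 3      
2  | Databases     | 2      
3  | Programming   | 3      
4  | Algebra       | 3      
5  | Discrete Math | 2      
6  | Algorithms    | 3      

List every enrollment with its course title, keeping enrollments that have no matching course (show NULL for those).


LEFT JOIN keeps every row from enrollments (the left table); where course_id has no match in courses, the course columns become NULL. Walk through each enrollment:
  - enrollment 1 (Eli): course_id=NULL, no match -> kept with NULL
  - enrollment 2 (Sam): course_id=6 -> matches Algorithms
  - enrollment 3 (Uma): course_id=3 -> matches Programming
  - enrollment 4 (Grace): course_id=3 -> matches Programming
  - enrollment 5 (Karen): course_id=5 -> matches Discrete Math
All 5 rows appear; 1 has NULL course.

SQL:
SELECT a.student, b.title AS course
FROM enrollments a
LEFT JOIN courses b ON a.course_id = b.id

Result:
student | course       
--------+--------------
Eli     | NULL         
Sam     | Algorithms   
Uma     | Programming  
Grace   | Programming  
Karen   | Discrete Math


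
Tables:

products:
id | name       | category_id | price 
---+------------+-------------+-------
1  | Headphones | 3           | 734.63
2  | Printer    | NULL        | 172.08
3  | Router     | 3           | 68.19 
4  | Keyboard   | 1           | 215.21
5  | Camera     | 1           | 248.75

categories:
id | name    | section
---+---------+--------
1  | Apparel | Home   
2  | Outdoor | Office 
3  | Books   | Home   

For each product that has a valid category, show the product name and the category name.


INNER JOIN keeps only products rows whose category_id matches an id in categories. Walk through each product:
  - product 1 (Headphones): category_id=3 -> matches Books
  - product 2 (Printer): category_id=NULL, no match -> dropped
  - product 3 (Router): category_id=3 -> matches Books
  - product 4 (Keyboard): category_id=1 -> matches Apparel
  - product 5 (Camera): category_id=1 -> matches Apparel
So 1 of 5 rows is dropped.

SQL:
SELECT a.name, b.name AS category
FROM products a
INNER JOIN categories b ON a.category_id = b.id

Result:
name       | category
-----------+---------
Headphones | Books   
Router     | Books   
Keyboard   | Apparel 
Camera     | Apparel 


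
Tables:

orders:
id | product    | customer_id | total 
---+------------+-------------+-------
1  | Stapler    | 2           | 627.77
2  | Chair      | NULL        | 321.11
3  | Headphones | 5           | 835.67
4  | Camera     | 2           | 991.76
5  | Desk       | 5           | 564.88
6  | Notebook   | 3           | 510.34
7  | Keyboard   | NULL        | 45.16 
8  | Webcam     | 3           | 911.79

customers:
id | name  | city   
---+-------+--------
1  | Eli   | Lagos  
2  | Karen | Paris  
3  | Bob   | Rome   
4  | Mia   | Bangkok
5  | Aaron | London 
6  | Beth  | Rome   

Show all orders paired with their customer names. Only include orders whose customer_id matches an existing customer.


INNER JOIN keeps only orders rows whose customer_id matches an id in customers. Walk through each order:
  - order 1 (Stapler): customer_id=2 -> matches Karen
  - order 2 (Chair): customer_id=NULL, no match -> dropped
  - order 3 (Headphones): customer_id=5 -> matches Aaron
  - order 4 (Camera): customer_id=2 -> matches Karen
  - order 5 (Desk): customer_id=5 -> matches Aaron
  - order 6 (Notebook): customer_id=3 -> matches Bob
  - order 7 (Keyboard): customer_id=NULL, no match -> dropped
  - order 8 (Webcam): customer_id=3 -> matches Bob
So 2 of 8 rows are dropped.

SQL:
SELECT a.product, b.name AS customer
FROM orders a
INNER JOIN customers b ON a.customer_id = b.id

Result:
product    | customer
-----------+---------
Stapler    | Karen   
Headphones | Aaron   
Camera     | Karen   
Desk       | Aaron   
Notebook   | Bob     
Webcam     | Bob     


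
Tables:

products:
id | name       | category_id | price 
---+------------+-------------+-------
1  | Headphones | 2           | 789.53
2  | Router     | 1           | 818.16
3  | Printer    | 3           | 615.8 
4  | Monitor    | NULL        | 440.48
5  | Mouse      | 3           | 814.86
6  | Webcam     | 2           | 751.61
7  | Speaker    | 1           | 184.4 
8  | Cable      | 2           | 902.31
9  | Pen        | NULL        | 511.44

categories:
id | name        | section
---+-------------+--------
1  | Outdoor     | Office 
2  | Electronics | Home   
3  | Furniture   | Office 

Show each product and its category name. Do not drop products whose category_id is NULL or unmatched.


LEFT JOIN keeps every row from products (the left table); where category_id has no match in categories, the category columns become NULL. Walk through each product:
  - product 1 (Headphones): category_id=2 -> matches Electronics
  - product 2 (Router): category_id=1 -> matches Outdoor
  - product 3 (Printer): category_id=3 -> matches Furniture
  - product 4 (Monitor): category_id=NULL, no match -> kept with NULL
  - product 5 (Mouse): category_id=3 -> matches Furniture
  - product 6 (Webcam): category_id=2 -> matches Electronics
  - product 7 (Speaker): category_id=1 -> matches Outdoor
  - product 8 (Cable): category_id=2 -> matches Electronics
  - product 9 (Pen): category_id=NULL, no match -> kept with NULL
All 9 rows appear; 2 have NULL category.

SQL:
SELECT a.name, b.name AS category
FROM products a
LEFT JOIN categories b ON a.category_id = b.id

Result:
name       | category   
-----------+------------
Headphones | Electronics
Router     | Outdoor    
Printer    | Furniture  
Monitor    | NULL       
Mouse      | Furniture  
Webcam     | Electronics
Speaker    | Outdoor    
Cable      | Electronics
Pen        | NULL       


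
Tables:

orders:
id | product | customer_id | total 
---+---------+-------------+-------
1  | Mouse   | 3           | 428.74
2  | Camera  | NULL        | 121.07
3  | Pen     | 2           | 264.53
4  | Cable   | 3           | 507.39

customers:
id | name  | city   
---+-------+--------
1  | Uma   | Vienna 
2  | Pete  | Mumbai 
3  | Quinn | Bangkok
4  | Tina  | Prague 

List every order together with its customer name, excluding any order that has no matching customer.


INNER JOIN keeps only orders rows whose customer_id matches an id in customers. Walk through each order:
  - order 1 (Mouse): customer_id=3 -> matches Quinn
  - order 2 (Camera): customer_id=NULL, no match -> dropped
  - order 3 (Pen): customer_id=2 -> matches Pete
  - order 4 (Cable): customer_id=3 -> matches Quinn
So 1 of 4 rows is dropped.

SQL:
SELECT a.product, b.name AS customer
FROM orders a
INNER JOIN customers b ON a.customer_id = b.id

Result:
product | customer
--------+---------
Mouse   | Quinn   
Pen     | Pete    
Cable   | Quinn   


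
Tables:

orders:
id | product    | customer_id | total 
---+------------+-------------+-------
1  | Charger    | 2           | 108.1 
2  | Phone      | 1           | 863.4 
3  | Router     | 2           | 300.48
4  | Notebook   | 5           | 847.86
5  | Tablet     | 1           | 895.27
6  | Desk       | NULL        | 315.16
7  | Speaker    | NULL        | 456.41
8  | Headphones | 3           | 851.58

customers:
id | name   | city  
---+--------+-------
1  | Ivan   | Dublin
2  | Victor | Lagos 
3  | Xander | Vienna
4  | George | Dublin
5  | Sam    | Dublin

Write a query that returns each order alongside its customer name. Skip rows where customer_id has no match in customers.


INNER JOIN keeps only orders rows whose customer_id matches an id in customers. Walk through each order:
  - order 1 (Charger): customer_id=2 -> matches Victor
  - order 2 (Phone): customer_id=1 -> matches Ivan
  - order 3 (Router): customer_id=2 -> matches Victor
  - order 4 (Notebook): customer_id=5 -> matches Sam
  - order 5 (Tablet): customer_id=1 -> matches Ivan
  - order 6 (Desk): customer_id=NULL, no match -> dropped
  - order 7 (Speaker): customer_id=NULL, no match -> dropped
  - order 8 (Headphones): customer_id=3 -> matches Xander
So 2 of 8 rows are dropped.

SQL:
SELECT a.product, b.name AS customer
FROM orders a
INNER JOIN customers b ON a.customer_id = b.id

Result:
product    | customer
-----------+---------
Charger    | Victor  
Phone      | Ivan    
Router     | Victor  
Notebook   | Sam     
Tablet     | Ivan    
Headphones | Xander  


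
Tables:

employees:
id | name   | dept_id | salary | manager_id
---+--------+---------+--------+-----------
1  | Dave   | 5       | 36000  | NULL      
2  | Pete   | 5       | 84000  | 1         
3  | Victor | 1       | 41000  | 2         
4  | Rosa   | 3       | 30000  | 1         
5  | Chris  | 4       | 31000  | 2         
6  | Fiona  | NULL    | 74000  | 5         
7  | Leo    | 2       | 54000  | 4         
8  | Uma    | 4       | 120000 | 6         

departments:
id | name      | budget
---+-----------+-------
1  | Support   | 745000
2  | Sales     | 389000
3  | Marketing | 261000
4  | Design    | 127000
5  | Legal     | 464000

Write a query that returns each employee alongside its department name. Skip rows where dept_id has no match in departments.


INNER JOIN keeps only employees rows whose dept_id matches an id in departments. Walk through each employee:
  - employee 1 (Dave): dept_id=5 -> matches Legal
  - employee 2 (Pete): dept_id=5 -> matches Legal
  - employee 3 (Victor): dept_id=1 -> matches Support
  - employee 4 (Rosa): dept_id=3 -> matches Marketing
  - employee 5 (Chris): dept_id=4 -> matches Design
  - employee 6 (Fiona): dept_id=NULL, no match -> dropped
  - employee 7 (Leo): dept_id=2 -> matches Sales
  - employee 8 (Uma): dept_id=4 -> matches Design
So 1 of 8 rows is dropped.

SQL:
SELECT a.name, b.name AS department
FROM employees a
INNER JOIN departments b ON a.dept_id = b.id

Result:
name   | department
-------+-----------
Dave   | Legal     
Pete   | Legal     
Victor | Support   
Rosa   | Marketing 
Chris  | Design    
Leo    | Sales     
Uma    | Design    


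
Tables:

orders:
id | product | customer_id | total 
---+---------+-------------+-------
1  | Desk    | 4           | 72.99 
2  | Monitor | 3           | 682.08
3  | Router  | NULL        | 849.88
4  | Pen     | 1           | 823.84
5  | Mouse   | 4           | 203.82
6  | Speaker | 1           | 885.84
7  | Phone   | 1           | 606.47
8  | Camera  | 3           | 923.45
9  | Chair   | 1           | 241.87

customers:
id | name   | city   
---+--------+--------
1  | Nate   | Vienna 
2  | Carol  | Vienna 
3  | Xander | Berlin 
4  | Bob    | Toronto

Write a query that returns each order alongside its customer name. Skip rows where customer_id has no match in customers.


INNER JOIN keeps only orders rows whose customer_id matches an id in customers. Walk through each order:
  - order 1 (Desk): customer_id=4 -> matches Bob
  - order 2 (Monitor): customer_id=3 -> matches Xander
  - order 3 (Router): customer_id=NULL, no match -> dropped
  - order 4 (Pen): customer_id=1 -> matches Nate
  - order 5 (Mouse): customer_id=4 -> matches Bob
  - order 6 (Speaker): customer_id=1 -> matches Nate
  - order 7 (Phone): customer_id=1 -> matches Nate
  - order 8 (Camera): customer_id=3 -> matches Xander
  - order 9 (Chair): customer_id=1 -> matches Nate
So 1 of 9 rows is dropped.

SQL:
SELECT a.product, b.name AS customer
FROM orders a
INNER JOIN customers b ON a.customer_id = b.id

Result:
product | customer
--------+---------
Desk    | Bob     
Monitor | Xander  
Pen     | Nate    
Mouse   | Bob     
Speaker | Nate    
Phone   | Nate    
Camera  | Xander  
Chair   | Nate    


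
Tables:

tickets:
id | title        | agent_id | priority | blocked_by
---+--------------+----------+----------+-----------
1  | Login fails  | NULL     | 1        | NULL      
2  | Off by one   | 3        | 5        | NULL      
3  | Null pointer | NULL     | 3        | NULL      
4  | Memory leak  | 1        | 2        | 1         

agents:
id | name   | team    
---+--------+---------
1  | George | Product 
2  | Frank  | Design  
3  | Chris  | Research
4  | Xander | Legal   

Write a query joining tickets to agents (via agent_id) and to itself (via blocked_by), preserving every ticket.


Two LEFT JOINs from the same base table tickets: one to agents via agent_id, one to tickets itself via blocked_by. Both are LEFT so every ticket is preserved.
Match against agents:
  - ticket 1 (Login fails): agent_id=NULL, no match -> kept with NULL
  - ticket 2 (Off by one): agent_id=3 -> matches Chris
  - ticket 3 (Null pointer): agent_id=NULL, no match -> kept with NULL
  - ticket 4 (Memory leak): agent_id=1 -> matches George
Match against tickets (self):
  - ticket 1 (Login fails): blocked_by=NULL -> NULL
  - ticket 2 (Off by one): blocked_by=NULL -> NULL
  - ticket 3 (Null pointer): blocked_by=NULL -> NULL
  - ticket 4 (Memory leak): blocked_by=1 -> Login fails

SQL:
SELECT a.title, b.name AS agent, c.title AS blocked_by
FROM tickets a
LEFT JOIN agents b ON a.agent_id = b.id
LEFT JOIN tickets c ON a.blocked_by = c.id

Result:
title        | agent  | blocked_by 
-------------+--------+------------
Login fails  | NULL   | NULL       
Off by one   | Chris  | NULL       
Null pointer | NULL   | NULL       
Memory leak  | George | Login fails


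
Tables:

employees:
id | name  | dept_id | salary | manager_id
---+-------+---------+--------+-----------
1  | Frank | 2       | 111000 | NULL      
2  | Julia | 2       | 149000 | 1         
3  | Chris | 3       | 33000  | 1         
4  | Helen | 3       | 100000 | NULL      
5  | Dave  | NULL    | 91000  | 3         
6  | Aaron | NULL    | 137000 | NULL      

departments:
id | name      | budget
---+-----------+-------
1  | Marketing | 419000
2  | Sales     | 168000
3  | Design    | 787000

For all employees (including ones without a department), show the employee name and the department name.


LEFT JOIN keeps every row from employees (the left table); where dept_id has no match in departments, the department columns become NULL. Walk through each employee:
  - employee 1 (Frank): dept_id=2 -> matches Sales
  - employee 2 (Julia): dept_id=2 -> matches Sales
  - employee 3 (Chris): dept_id=3 -> matches Design
  - employee 4 (Helen): dept_id=3 -> matches Design
  - employee 5 (Dave): dept_id=NULL, no match -> kept with NULL
  - employee 6 (Aaron): dept_id=NULL, no match -> kept with NULL
All 6 rows appear; 2 have NULL department.

SQL:
SELECT a.name, b.name AS department
FROM employees a
LEFT JOIN departments b ON a.dept_id = b.id

Result:
name  | department
------+-----------
Frank | Sales     
Julia | Sales     
Chris | Design    
Helen | Design    
Dave  | NULL      
Aaron | NULL      


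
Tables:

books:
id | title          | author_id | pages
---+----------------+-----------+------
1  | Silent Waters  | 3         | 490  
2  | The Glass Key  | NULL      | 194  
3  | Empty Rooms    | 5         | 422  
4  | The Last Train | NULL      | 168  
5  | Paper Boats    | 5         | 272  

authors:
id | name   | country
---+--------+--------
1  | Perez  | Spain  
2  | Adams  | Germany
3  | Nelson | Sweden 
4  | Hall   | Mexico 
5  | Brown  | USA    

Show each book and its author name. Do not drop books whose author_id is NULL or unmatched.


LEFT JOIN keeps every row from books (the left table); where author_id has no match in authors, the author columns become NULL. Walk through each book:
  - book 1 (Silent Waters): author_id=3 -> matches Nelson
  - book 2 (The Glass Key): author_id=NULL, no match -> kept with NULL
  - book 3 (Empty Rooms): author_id=5 -> matches Brown
  - book 4 (The Last Train): author_id=NULL, no match -> kept with NULL
  - book 5 (Paper Boats): author_id=5 -> matches Brown
All 5 rows appear; 2 have NULL author.

SQL:
SELECT a.title, b.name AS author
FROM books a
LEFT JOIN authors b ON a.author_id = b.id

Result:
title          | author
---------------+-------
Silent Waters  | Nelson
The Glass Key  | NULL  
Empty Rooms    | Brown 
The Last Train | NULL  
Paper Boats    | Brown 


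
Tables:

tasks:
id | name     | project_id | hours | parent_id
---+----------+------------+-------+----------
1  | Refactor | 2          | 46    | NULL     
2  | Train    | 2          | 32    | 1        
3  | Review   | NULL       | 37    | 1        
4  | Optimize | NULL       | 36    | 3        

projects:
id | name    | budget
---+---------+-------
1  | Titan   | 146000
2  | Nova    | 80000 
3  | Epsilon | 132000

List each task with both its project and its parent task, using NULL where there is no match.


Two LEFT JOINs from the same base table tasks: one to projects via project_id, one to tasks itself via parent_id. Both are LEFT so every task is preserved.
Match against projects:
  - task 1 (Refactor): project_id=2 -> matches Nova
  - task 2 (Train): project_id=2 -> matches Nova
  - task 3 (Review): project_id=NULL, no match -> kept with NULL
  - task 4 (Optimize): project_id=NULL, no match -> kept with NULL
Match against tasks (self):
  - task 1 (Refactor): parent_id=NULL -> NULL
  - task 2 (Train): parent_id=1 -> Refactor
  - task 3 (Review): parent_id=1 -> Refactor
  - task 4 (Optimize): parent_id=3 -> Review

SQL:
SELECT a.name, b.name AS project, c.name AS parent
FROM tasks a
LEFT JOIN projects b ON a.project_id = b.id
LEFT JOIN tasks c ON a.parent_id = c.id

Result:
name     | project | parent  
---------+---------+---------
Refactor | Nova    | NULL    
Train    | Nova    | Refactor
Review   | NULL    | Refactor
Optimize | NULL    | Review  


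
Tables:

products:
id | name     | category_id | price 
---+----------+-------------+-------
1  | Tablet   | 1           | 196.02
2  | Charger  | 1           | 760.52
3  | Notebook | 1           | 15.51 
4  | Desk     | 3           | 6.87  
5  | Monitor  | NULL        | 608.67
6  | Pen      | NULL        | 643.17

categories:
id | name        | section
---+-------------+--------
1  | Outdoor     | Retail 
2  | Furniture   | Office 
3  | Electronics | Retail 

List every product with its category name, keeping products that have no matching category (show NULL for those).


LEFT JOIN keeps every row from products (the left table); where category_id has no match in categories, the category columns become NULL. Walk through each product:
  - product 1 (Tablet): category_id=1 -> matches Outdoor
  - product 2 (Charger): category_id=1 -> matches Outdoor
  - product 3 (Notebook): category_id=1 -> matches Outdoor
  - product 4 (Desk): category_id=3 -> matches Electronics
  - product 5 (Monitor): category_id=NULL, no match -> kept with NULL
  - product 6 (Pen): category_id=NULL, no match -> kept with NULL
All 6 rows appear; 2 have NULL category.

SQL:
SELECT a.name, b.name AS category
FROM products a
LEFT JOIN categories b ON a.category_id = b.id

Result:
name     | category   
---------+------------
Tablet   | Outdoor    
Charger  | Outdoor    
Notebook | Outdoor    
Desk     | Electronics
Monitor  | NULL       
Pen      | NULL       


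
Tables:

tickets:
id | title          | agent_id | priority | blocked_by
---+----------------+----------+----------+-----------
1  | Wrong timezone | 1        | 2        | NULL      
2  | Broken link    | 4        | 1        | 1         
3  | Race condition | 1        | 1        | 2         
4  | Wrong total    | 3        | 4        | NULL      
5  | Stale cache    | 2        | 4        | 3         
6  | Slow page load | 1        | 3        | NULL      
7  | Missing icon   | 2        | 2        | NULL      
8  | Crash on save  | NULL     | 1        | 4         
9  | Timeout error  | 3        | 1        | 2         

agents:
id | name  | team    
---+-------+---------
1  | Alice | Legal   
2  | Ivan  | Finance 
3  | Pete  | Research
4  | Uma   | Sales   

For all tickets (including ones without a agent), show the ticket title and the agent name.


LEFT JOIN keeps every row from tickets (the left table); where agent_id has no match in agents, the agent columns become NULL. Walk through each ticket:
  - ticket 1 (Wrong timezone): agent_id=1 -> matches Alice
  - ticket 2 (Broken link): agent_id=4 -> matches Uma
  - ticket 3 (Race condition): agent_id=1 -> matches Alice
  - ticket 4 (Wrong total): agent_id=3 -> matches Pete
  - ticket 5 (Stale cache): agent_id=2 -> matches Ivan
  - ticket 6 (Slow page load): agent_id=1 -> matches Alice
  - ticket 7 (Missing icon): agent_id=2 -> matches Ivan
  - ticket 8 (Crash on save): agent_id=NULL, no match -> kept with NULL
  - ticket 9 (Timeout error): agent_id=3 -> matches Pete
All 9 rows appear; 1 has NULL agent.

SQL:
SELECT a.title, b.name AS agent
FROM tickets a
LEFT JOIN agents b ON a.agent_id = b.id

Result:
title          | agent
---------------+------
Wrong timezone | Alice
Broken link    | Uma  
Race condition | Alice
Wrong total    | Pete 
Stale cache    | Ivan 
Slow page load | Alice
Missing icon   | Ivan 
Crash on save  | NULL 
Timeout error  | Pete 


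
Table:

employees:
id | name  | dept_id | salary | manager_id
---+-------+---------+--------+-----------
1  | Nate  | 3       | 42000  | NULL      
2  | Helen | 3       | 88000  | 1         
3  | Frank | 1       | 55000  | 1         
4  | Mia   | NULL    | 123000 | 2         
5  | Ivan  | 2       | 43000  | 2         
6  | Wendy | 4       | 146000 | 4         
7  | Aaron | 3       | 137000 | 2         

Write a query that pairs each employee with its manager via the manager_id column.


This is a self-join: employees is joined to a second copy of itself, matching each row's manager_id to another row's id. Use LEFT JOIN so rows with manager_id=NULL are kept.
  - employee 1 (Nate): manager_id=NULL -> NULL
  - employee 2 (Helen): manager_id=1 -> Nate
  - employee 3 (Frank): manager_id=1 -> Nate
  - employee 4 (Mia): manager_id=2 -> Helen
  - employee 5 (Ivan): manager_id=2 -> Helen
  - employee 6 (Wendy): manager_id=4 -> Mia
  - employee 7 (Aaron): manager_id=2 -> Helen

SQL:
SELECT a.name AS item, b.name AS manager
FROM employees a
LEFT JOIN employees b ON a.manager_id = b.id

Result:
item  | manager
------+--------
Nate  | NULL   
Helen | Nate   
Frank | Nate   
Mia   | Helen  
Ivan  | Helen  
Wendy | Mia    
Aaron | Helen  


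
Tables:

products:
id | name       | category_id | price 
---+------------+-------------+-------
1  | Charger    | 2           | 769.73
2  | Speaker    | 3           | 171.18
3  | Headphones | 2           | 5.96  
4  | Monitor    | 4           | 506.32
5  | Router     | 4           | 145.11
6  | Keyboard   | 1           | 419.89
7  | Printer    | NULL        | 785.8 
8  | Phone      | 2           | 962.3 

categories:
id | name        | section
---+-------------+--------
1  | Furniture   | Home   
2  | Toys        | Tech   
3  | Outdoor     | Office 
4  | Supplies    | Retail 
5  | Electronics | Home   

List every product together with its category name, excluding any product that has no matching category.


INNER JOIN keeps only products rows whose category_id matches an id in categories. Walk through each product:
  - product 1 (Charger): category_id=2 -> matches Toys
  - product 2 (Speaker): category_id=3 -> matches Outdoor
  - product 3 (Headphones): category_id=2 -> matches Toys
  - product 4 (Monitor): category_id=4 -> matches Supplies
  - product 5 (Router): category_id=4 -> matches Supplies
  - product 6 (Keyboard): category_id=1 -> matches Furniture
  - product 7 (Printer): category_id=NULL, no match -> dropped
  - product 8 (Phone): category_id=2 -> matches Toys
So 1 of 8 rows is dropped.

SQL:
SELECT a.name, b.name AS category
FROM products a
INNER JOIN categories b ON a.category_id = b.id

Result:
name       | category 
-----------+----------
Charger    | Toys     
Speaker    | Outdoor  
Headphones | Toys     
Monitor    | Supplies 
Router     | Supplies 
Keyboard   | Furniture
Phone      | Toys     


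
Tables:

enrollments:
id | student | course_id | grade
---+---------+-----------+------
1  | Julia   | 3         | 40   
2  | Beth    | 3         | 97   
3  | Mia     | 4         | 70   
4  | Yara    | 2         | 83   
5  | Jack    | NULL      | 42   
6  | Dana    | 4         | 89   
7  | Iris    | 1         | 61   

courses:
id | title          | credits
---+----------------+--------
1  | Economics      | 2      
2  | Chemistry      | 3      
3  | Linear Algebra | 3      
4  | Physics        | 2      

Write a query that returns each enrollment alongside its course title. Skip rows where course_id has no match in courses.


INNER JOIN keeps only enrollments rows whose course_id matches an id in courses. Walk through each enrollment:
  - enrollment 1 (Julia): course_id=3 -> matches Linear Algebra
  - enrollment 2 (Beth): course_id=3 -> matches Linear Algebra
  - enrollment 3 (Mia): course_id=4 -> matches Physics
  - enrollment 4 (Yara): course_id=2 -> matches Chemistry
  - enrollment 5 (Jack): course_id=NULL, no match -> dropped
  - enrollment 6 (Dana): course_id=4 -> matches Physics
  - enrollment 7 (Iris): course_id=1 -> matches Economics
So 1 of 7 rows is dropped.

SQL:
SELECT a.student, b.title AS course
FROM enrollments a
INNER JOIN courses b ON a.course_id = b.id

Result:
student | course        
--------+---------------
Julia   | Linear Algebra
Beth    | Linear Algebra
Mia     | Physics       
Yara    | Chemistry     
Dana    | Physics       
Iris    | Economics     


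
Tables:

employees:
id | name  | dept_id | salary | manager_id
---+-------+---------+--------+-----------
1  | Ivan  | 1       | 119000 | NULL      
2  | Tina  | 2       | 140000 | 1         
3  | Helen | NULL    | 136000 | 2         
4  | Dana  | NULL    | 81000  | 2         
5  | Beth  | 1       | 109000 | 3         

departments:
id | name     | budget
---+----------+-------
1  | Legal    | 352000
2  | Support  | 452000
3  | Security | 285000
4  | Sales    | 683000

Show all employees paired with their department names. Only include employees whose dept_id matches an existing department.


INNER JOIN keeps only employees rows whose dept_id matches an id in departments. Walk through each employee:
  - employee 1 (Ivan): dept_id=1 -> matches Legal
  - employee 2 (Tina): dept_id=2 -> matches Support
  - employee 3 (Helen): dept_id=NULL, no match -> dropped
  - employee 4 (Dana): dept_id=NULL, no match -> dropped
  - employee 5 (Beth): dept_id=1 -> matches Legal
So 2 of 5 rows are dropped.

SQL:
SELECT a.name, b.name AS department
FROM employees a
INNER JOIN departments b ON a.dept_id = b.id

Result:
name | department
-----+-----------
Ivan | Legal     
Tina | Support   
Beth | Legal     


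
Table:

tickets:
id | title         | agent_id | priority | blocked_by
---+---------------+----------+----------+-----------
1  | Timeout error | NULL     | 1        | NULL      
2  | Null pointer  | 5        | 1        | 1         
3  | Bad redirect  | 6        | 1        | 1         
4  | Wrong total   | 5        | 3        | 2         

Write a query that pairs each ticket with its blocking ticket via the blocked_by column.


This is a self-join: tickets is joined to a second copy of itself, matching each row's blocked_by to another row's id. Use LEFT JOIN so rows with blocked_by=NULL are kept.
  - ticket 1 (Timeout error): blocked_by=NULL -> NULL
  - ticket 2 (Null pointer): blocked_by=1 -> Timeout error
  - ticket 3 (Bad redirect): blocked_by=1 -> Timeout error
  - ticket 4 (Wrong total): blocked_by=2 -> Null pointer

SQL:
SELECT a.title AS item, b.title AS blocked_by
FROM tickets a
LEFT JOIN tickets b ON a.blocked_by = b.id

Result:
item          | blocked_by   
--------------+--------------
Timeout error | NULL         
Null pointer  | Timeout error
Bad redirect  | Timeout error
Wrong total   | Null pointer 


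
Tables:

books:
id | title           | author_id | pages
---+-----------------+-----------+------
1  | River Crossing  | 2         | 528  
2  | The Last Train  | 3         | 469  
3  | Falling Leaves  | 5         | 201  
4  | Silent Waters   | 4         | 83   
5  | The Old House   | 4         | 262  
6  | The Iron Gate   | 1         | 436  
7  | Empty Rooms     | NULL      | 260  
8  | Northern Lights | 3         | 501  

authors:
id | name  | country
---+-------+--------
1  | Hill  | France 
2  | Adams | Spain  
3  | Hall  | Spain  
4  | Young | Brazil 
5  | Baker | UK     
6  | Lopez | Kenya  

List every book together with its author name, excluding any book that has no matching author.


INNER JOIN keeps only books rows whose author_id matches an id in authors. Walk through each book:
  - book 1 (River Crossing): author_id=2 -> matches Adams
  - book 2 (The Last Train): author_id=3 -> matches Hall
  - book 3 (Falling Leaves): author_id=5 -> matches Baker
  - book 4 (Silent Waters): author_id=4 -> matches Young
  - book 5 (The Old House): author_id=4 -> matches Young
  - book 6 (The Iron Gate): author_id=1 -> matches Hill
  - book 7 (Empty Rooms): author_id=NULL, no match -> dropped
  - book 8 (Northern Lights): author_id=3 -> matches Hall
So 1 of 8 rows is dropped.

SQL:
SELECT a.title, b.name AS author
FROM books a
INNER JOIN authors b ON a.author_id = b.id

Result:
title           | author
----------------+-------
River Crossing  | Adams 
The Last Train  | Hall  
Falling Leaves  | Baker 
Silent Waters   | Young 
The Old House   | Young 
The Iron Gate   | Hill  
Northern Lights | Hall  


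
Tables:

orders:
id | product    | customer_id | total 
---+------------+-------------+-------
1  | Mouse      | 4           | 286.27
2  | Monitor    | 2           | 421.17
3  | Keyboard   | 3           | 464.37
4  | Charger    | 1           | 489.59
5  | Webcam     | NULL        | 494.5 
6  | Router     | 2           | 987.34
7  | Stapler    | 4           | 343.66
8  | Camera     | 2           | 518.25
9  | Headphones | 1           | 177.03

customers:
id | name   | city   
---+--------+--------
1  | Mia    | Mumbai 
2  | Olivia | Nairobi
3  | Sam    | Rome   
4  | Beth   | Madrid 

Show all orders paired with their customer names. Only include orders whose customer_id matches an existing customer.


INNER JOIN keeps only orders rows whose customer_id matches an id in customers. Walk through each order:
  - order 1 (Mouse): customer_id=4 -> matches Beth
  - order 2 (Monitor): customer_id=2 -> matches Olivia
  - order 3 (Keyboard): customer_id=3 -> matches Sam
  - order 4 (Charger): customer_id=1 -> matches Mia
  - order 5 (Webcam): customer_id=NULL, no match -> dropped
  - order 6 (Router): customer_id=2 -> matches Olivia
  - order 7 (Stapler): customer_id=4 -> matches Beth
  - order 8 (Camera): customer_id=2 -> matches Olivia
  - order 9 (Headphones): customer_id=1 -> matches Mia
So 1 of 9 rows is dropped.

SQL:
SELECT a.product, b.name AS customer
FROM orders a
INNER JOIN customers b ON a.customer_id = b.id

Result:
product    | customer
-----------+---------
Mouse      | Beth    
Monitor    | Olivia  
Keyboard   | Sam     
Charger    | Mia     
Router     | Olivia  
Stapler    | Beth    
Camera     | Olivia  
Headphones | Mia     


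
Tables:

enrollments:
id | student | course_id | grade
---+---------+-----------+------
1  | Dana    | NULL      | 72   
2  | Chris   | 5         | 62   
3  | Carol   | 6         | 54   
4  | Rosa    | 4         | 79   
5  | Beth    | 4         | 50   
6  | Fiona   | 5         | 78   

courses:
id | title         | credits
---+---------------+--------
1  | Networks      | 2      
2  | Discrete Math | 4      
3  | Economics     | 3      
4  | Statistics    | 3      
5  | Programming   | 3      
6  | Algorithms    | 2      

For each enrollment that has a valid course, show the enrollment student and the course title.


INNER JOIN keeps only enrollments rows whose course_id matches an id in courses. Walk through each enrollment:
  - enrollment 1 (Dana): course_id=NULL, no match -> dropped
  - enrollment 2 (Chris): course_id=5 -> matches Programming
  - enrollment 3 (Carol): course_id=6 -> matches Algorithms
  - enrollment 4 (Rosa): course_id=4 -> matches Statistics
  - enrollment 5 (Beth): course_id=4 -> matches Statistics
  - enrollment 6 (Fiona): course_id=5 -> matches Programming
So 1 of 6 rows is dropped.

SQL:
SELECT a.student, b.title AS course
FROM enrollments a
INNER JOIN courses b ON a.course_id = b.id

Result:
student | course     
--------+------------
Chris   | Programming
Carol   | Algorithms 
Rosa    | Statistics 
Beth    | Statistics 
Fiona   | Programming


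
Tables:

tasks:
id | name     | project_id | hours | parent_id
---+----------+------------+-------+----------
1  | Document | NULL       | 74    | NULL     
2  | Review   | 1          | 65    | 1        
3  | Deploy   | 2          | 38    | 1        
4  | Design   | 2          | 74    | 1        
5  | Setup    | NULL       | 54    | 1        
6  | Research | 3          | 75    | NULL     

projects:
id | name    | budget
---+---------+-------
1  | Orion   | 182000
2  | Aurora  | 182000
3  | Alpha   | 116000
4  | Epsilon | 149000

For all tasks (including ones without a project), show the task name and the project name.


LEFT JOIN keeps every row from tasks (the left table); where project_id has no match in projects, the project columns become NULL. Walk through each task:
  - task 1 (Document): project_id=NULL, no match -> kept with NULL
  - task 2 (Review): project_id=1 -> matches Orion
  - task 3 (Deploy): project_id=2 -> matches Aurora
  - task 4 (Design): project_id=2 -> matches Aurora
  - task 5 (Setup): project_id=NULL, no match -> kept with NULL
  - task 6 (Research): project_id=3 -> matches Alpha
All 6 rows appear; 2 have NULL project.

SQL:
SELECT a.name, b.name AS project
FROM tasks a
LEFT JOIN projects b ON a.project_id = b.id

Result:
name     | project
---------+--------
Document | NULL   
Review   | Orion  
Deploy   | Aurora 
Design   | Aurora 
Setup    | NULL   
Research | Alpha  
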